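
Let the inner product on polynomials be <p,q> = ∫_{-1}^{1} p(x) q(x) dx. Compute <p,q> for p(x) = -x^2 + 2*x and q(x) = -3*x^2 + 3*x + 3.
<p,q> = 16/5

Expand the product: p(x)·q(x) = 3*x^4 - 9*x^3 + 3*x^2 + 6*x.
∫_{-1}^{1} of each monomial x^k gives [2/(k+1) if k even, 0 if k odd]. Integrating term-by-term (or equivalently evaluating the antiderivative F(x) = 3*x^5/5 - 9*x^4/4 + x^3 + 3*x^2 at the endpoints):
  F(1) − F(−1) = 47/20 − (-17/20) = 16/5.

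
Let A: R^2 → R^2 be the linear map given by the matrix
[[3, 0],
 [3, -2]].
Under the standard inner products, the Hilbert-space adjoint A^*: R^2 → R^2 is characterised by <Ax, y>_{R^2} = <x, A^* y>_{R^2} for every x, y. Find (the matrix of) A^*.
A^* = A^T =
[[3, 3],
 [0, -2]]

For real matrices with standard dot products, the defining identity <Ax, y> = <x, A^* y> gives (Ax)^T y = x^T (A^*) y, i.e. x^T A^T y = x^T (A^*) y. Since this holds for all x, y, we must have A^* = A^T. Therefore
A^* =
[[3, 3],
 [0, -2]].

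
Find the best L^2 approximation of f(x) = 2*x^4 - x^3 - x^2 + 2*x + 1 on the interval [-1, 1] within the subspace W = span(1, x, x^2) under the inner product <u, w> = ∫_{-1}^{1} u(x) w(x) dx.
g(x) = 5*x^2/7 + 7*x/5 + 29/35

The best approximation g ∈ W is the orthogonal projection of f onto W. Writing g = a_0 + a_1 x + a_2 x^2, the coefficients solve the normal equations G · a = b where
  G_{ij} = <φ_i, φ_j> and b_i = <f, φ_i>, with φ_0 = 1, φ_1 = x, φ_2 = x^2.
G =
  [2, 0, 2/3]
  [0, 2/3, 0]
  [2/3, 0, 2/5],
b = (32/15, 14/15, 88/105).
Solving gives a_0 = 29/35, a_1 = 7/5, a_2 = 5/7, so
  g(x) = 5*x^2/7 + 7*x/5 + 29/35.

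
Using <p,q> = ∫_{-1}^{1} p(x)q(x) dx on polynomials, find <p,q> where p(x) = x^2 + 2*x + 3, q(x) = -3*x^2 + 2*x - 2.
<p,q> = -268/15

Expand the product: p(x)·q(x) = -3*x^4 - 4*x^3 - 7*x^2 + 2*x - 6.
∫_{-1}^{1} of each monomial x^k gives [2/(k+1) if k even, 0 if k odd]. Integrating term-by-term (or equivalently evaluating the antiderivative F(x) = -3*x^5/5 - x^4 - 7*x^3/3 + x^2 - 6*x at the endpoints):
  F(1) − F(−1) = -134/15 − (134/15) = -268/15.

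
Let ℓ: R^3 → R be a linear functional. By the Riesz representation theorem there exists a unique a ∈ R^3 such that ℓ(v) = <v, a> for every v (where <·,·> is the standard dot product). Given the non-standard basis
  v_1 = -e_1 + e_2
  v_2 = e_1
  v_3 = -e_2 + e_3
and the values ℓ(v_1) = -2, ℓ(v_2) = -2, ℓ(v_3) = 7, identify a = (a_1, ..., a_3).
a = (-2, -4, 3)

Write a = (a_1, ..., a_3) in the standard basis. For each basis vector v_i, ℓ(v_i) = <v_i, a> is a linear equation in the a_j's. Collect the n equations into a matrix system V a = ℓ, where row i of V is v_i (expressed in the standard basis). Since V is invertible (lower-triangular with 1s on the diagonal, up to permutation), solve by back-substitution:
  V =
[[-1, 1, 0],
 [1, 0, 0],
 [0, -1, 1]]
  V a = (-2, -2, 7)
Solving gives a = (-2, -4, 3).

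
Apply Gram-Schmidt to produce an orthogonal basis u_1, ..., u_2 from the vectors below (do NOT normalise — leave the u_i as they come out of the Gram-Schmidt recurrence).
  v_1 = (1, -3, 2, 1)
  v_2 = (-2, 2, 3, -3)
Orthogonal basis:
  u_1 = (1, -3, 2, 1)
  u_2 = (-5/3, 1, 11/3, -8/3)

Apply the Gram-Schmidt recurrence
  u_1 = v_1
  u_i = v_i − Σ_{j<i} ((v_i · u_j) / (u_j · u_j)) · u_j.

Step by step this gives:
  u_1 = (1, -3, 2, 1)
  u_2 = (-5/3, 1, 11/3, -8/3)

Orthogonality check:
  u_2 · u_1 = 0 (should be 0)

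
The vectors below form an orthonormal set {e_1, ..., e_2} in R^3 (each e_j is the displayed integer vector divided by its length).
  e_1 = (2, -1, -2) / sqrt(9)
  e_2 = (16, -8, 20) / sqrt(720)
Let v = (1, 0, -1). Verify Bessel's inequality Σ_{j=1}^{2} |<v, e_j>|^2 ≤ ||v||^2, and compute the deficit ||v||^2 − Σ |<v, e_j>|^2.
Σ |<v, e_j>|^2 = 9/5; ||v||^2 = 2; deficit = 1/5

Write each e_j = u_j / sqrt(<u_j, u_j>) where u_j is the displayed integer vector. Then <v, e_j> = <v, u_j> / sqrt(<u_j, u_j>), so |<v, e_j>|^2 = <v, u_j>^2 / <u_j, u_j>.
Coefficients: <v, e_1> = 4/sqrt(9), <v, e_2> = -4/sqrt(720).
Square and sum: Σ |<v, e_j>|^2 = 9/5.
Compute ||v||^2 = v·v = 2.
Deficit = 2 − 9/5 = 1/5 ≥ 0, confirming Bessel's inequality. (The deficit equals ||v − Σ <v,e_j> e_j||^2, the squared distance from v to span{e_j}.)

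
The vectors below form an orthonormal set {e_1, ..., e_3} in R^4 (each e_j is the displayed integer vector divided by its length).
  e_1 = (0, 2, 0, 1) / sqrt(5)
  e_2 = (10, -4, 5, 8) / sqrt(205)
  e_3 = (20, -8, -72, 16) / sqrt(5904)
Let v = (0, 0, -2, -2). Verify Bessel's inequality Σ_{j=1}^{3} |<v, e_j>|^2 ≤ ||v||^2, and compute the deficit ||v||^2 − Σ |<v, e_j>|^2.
Σ |<v, e_j>|^2 = 56/9; ||v||^2 = 8; deficit = 16/9

Write each e_j = u_j / sqrt(<u_j, u_j>) where u_j is the displayed integer vector. Then <v, e_j> = <v, u_j> / sqrt(<u_j, u_j>), so |<v, e_j>|^2 = <v, u_j>^2 / <u_j, u_j>.
Coefficients: <v, e_1> = -2/sqrt(5), <v, e_2> = -26/sqrt(205), <v, e_3> = 112/sqrt(5904).
Square and sum: Σ |<v, e_j>|^2 = 56/9.
Compute ||v||^2 = v·v = 8.
Deficit = 8 − 56/9 = 16/9 ≥ 0, confirming Bessel's inequality. (The deficit equals ||v − Σ <v,e_j> e_j||^2, the squared distance from v to span{e_j}.)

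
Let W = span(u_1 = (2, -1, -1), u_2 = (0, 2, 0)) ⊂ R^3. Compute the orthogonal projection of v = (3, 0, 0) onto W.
proj_W(v) = (12/5, 0, -6/5)

Set up U = [u_1 | ... | u_2] ∈ R^(3×2). The projector onto W = col(U) is P = U (U^T U)^(-1) U^T.
Compute U^T U =
  [6, -2]
  [-2, 4],
and U^T v = (6, 0).
Solve U^T U · c = U^T v for the coefficients: c = (6/5, 3/5). The projection is proj_W(v) = U c.
Check: (v - proj_W(v)) · u_1 = 0  (should be 0).
Check: (v - proj_W(v)) · u_2 = 0  (should be 0).
Result: proj_W(v) = (12/5, 0, -6/5).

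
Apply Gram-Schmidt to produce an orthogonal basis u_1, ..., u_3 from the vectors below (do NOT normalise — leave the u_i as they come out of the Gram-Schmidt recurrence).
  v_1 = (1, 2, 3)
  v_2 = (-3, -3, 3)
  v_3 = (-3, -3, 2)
Orthogonal basis:
  u_1 = (1, 2, 3)
  u_2 = (-3, -3, 3)
  u_3 = (-5/42, 2/21, -1/42)

Apply the Gram-Schmidt recurrence
  u_1 = v_1
  u_i = v_i − Σ_{j<i} ((v_i · u_j) / (u_j · u_j)) · u_j.

Step by step this gives:
  u_1 = (1, 2, 3)
  u_2 = (-3, -3, 3)
  u_3 = (-5/42, 2/21, -1/42)

Orthogonality check:
  u_2 · u_1 = 0 (should be 0)
  u_3 · u_1 = 0 (should be 0)
  u_3 · u_2 = 0 (should be 0)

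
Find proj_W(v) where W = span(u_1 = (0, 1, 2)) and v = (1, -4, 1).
proj_W(v) = (0, -2/5, -4/5)

Set up U = [u_1 | ... | u_1] ∈ R^(3×1). The projector onto W = col(U) is P = U (U^T U)^(-1) U^T.
Compute U^T U =
  [5],
and U^T v = (-2).
Solve U^T U · c = U^T v for the coefficients: c = (-2/5). The projection is proj_W(v) = U c.
Check: (v - proj_W(v)) · u_1 = 0  (should be 0).
Result: proj_W(v) = (0, -2/5, -4/5).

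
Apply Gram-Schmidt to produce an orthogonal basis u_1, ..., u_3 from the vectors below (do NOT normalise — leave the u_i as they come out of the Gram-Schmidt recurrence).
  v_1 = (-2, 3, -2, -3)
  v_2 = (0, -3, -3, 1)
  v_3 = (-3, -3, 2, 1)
Orthogonal basis:
  u_1 = (-2, 3, -2, -3)
  u_2 = (-6/13, -30/13, -45/13, 4/13)
  u_3 = (-853/229, -372/229, 358/229, -42/229)

Apply the Gram-Schmidt recurrence
  u_1 = v_1
  u_i = v_i − Σ_{j<i} ((v_i · u_j) / (u_j · u_j)) · u_j.

Step by step this gives:
  u_1 = (-2, 3, -2, -3)
  u_2 = (-6/13, -30/13, -45/13, 4/13)
  u_3 = (-853/229, -372/229, 358/229, -42/229)

Orthogonality check:
  u_2 · u_1 = 0 (should be 0)
  u_3 · u_1 = 0 (should be 0)
  u_3 · u_2 = 0 (should be 0)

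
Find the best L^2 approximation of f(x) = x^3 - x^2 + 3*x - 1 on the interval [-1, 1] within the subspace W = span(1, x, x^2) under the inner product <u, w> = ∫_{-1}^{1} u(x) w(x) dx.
g(x) = -x^2 + 18*x/5 - 1

The best approximation g ∈ W is the orthogonal projection of f onto W. Writing g = a_0 + a_1 x + a_2 x^2, the coefficients solve the normal equations G · a = b where
  G_{ij} = <φ_i, φ_j> and b_i = <f, φ_i>, with φ_0 = 1, φ_1 = x, φ_2 = x^2.
G =
  [2, 0, 2/3]
  [0, 2/3, 0]
  [2/3, 0, 2/5],
b = (-8/3, 12/5, -16/15).
Solving gives a_0 = -1, a_1 = 18/5, a_2 = -1, so
  g(x) = -x^2 + 18*x/5 - 1.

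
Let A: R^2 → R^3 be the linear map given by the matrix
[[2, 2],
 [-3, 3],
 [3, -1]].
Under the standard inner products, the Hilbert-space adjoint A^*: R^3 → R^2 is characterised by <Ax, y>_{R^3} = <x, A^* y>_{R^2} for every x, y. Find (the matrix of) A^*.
A^* = A^T =
[[2, -3, 3],
 [2, 3, -1]]

For real matrices with standard dot products, the defining identity <Ax, y> = <x, A^* y> gives (Ax)^T y = x^T (A^*) y, i.e. x^T A^T y = x^T (A^*) y. Since this holds for all x, y, we must have A^* = A^T. Therefore
A^* =
[[2, -3, 3],
 [2, 3, -1]].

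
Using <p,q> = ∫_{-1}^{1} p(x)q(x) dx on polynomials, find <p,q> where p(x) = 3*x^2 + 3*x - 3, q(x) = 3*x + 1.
<p,q> = 2

Expand the product: p(x)·q(x) = 9*x^3 + 12*x^2 - 6*x - 3.
∫_{-1}^{1} of each monomial x^k gives [2/(k+1) if k even, 0 if k odd]. Integrating term-by-term (or equivalently evaluating the antiderivative F(x) = 9*x^4/4 + 4*x^3 - 3*x^2 - 3*x at the endpoints):
  F(1) − F(−1) = 1/4 − (-7/4) = 2.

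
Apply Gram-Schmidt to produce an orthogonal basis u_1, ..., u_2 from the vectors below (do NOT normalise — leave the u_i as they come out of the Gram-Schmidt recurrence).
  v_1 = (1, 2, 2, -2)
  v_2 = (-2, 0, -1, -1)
Orthogonal basis:
  u_1 = (1, 2, 2, -2)
  u_2 = (-24/13, 4/13, -9/13, -17/13)

Apply the Gram-Schmidt recurrence
  u_1 = v_1
  u_i = v_i − Σ_{j<i} ((v_i · u_j) / (u_j · u_j)) · u_j.

Step by step this gives:
  u_1 = (1, 2, 2, -2)
  u_2 = (-24/13, 4/13, -9/13, -17/13)

Orthogonality check:
  u_2 · u_1 = 0 (should be 0)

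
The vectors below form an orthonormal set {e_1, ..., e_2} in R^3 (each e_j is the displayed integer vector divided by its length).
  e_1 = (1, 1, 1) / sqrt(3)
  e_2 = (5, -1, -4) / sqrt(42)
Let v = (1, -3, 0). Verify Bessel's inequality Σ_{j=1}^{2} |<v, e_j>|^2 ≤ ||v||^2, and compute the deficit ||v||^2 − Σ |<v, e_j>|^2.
Σ |<v, e_j>|^2 = 20/7; ||v||^2 = 10; deficit = 50/7

Write each e_j = u_j / sqrt(<u_j, u_j>) where u_j is the displayed integer vector. Then <v, e_j> = <v, u_j> / sqrt(<u_j, u_j>), so |<v, e_j>|^2 = <v, u_j>^2 / <u_j, u_j>.
Coefficients: <v, e_1> = -2/sqrt(3), <v, e_2> = 8/sqrt(42).
Square and sum: Σ |<v, e_j>|^2 = 20/7.
Compute ||v||^2 = v·v = 10.
Deficit = 10 − 20/7 = 50/7 ≥ 0, confirming Bessel's inequality. (The deficit equals ||v − Σ <v,e_j> e_j||^2, the squared distance from v to span{e_j}.)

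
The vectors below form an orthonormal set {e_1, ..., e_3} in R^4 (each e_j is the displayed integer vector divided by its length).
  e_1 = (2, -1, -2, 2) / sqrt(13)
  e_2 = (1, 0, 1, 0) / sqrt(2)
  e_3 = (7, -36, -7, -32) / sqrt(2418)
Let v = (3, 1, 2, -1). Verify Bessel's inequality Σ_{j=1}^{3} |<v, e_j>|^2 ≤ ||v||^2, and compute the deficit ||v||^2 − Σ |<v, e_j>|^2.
Σ |<v, e_j>|^2 = 390/31; ||v||^2 = 15; deficit = 75/31

Write each e_j = u_j / sqrt(<u_j, u_j>) where u_j is the displayed integer vector. Then <v, e_j> = <v, u_j> / sqrt(<u_j, u_j>), so |<v, e_j>|^2 = <v, u_j>^2 / <u_j, u_j>.
Coefficients: <v, e_1> = -1/sqrt(13), <v, e_2> = 5/sqrt(2), <v, e_3> = 3/sqrt(2418).
Square and sum: Σ |<v, e_j>|^2 = 390/31.
Compute ||v||^2 = v·v = 15.
Deficit = 15 − 390/31 = 75/31 ≥ 0, confirming Bessel's inequality. (The deficit equals ||v − Σ <v,e_j> e_j||^2, the squared distance from v to span{e_j}.)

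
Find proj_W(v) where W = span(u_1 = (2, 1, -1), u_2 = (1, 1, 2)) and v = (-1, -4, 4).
proj_W(v) = (-14/5, -1, 17/5)

Set up U = [u_1 | ... | u_2] ∈ R^(3×2). The projector onto W = col(U) is P = U (U^T U)^(-1) U^T.
Compute U^T U =
  [6, 1]
  [1, 6],
and U^T v = (-10, 3).
Solve U^T U · c = U^T v for the coefficients: c = (-9/5, 4/5). The projection is proj_W(v) = U c.
Check: (v - proj_W(v)) · u_1 = 0  (should be 0).
Check: (v - proj_W(v)) · u_2 = 0  (should be 0).
Result: proj_W(v) = (-14/5, -1, 17/5).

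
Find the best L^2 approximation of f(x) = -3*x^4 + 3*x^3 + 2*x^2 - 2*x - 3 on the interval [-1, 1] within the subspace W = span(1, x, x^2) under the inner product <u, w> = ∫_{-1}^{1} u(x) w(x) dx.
g(x) = -4*x^2/7 - x/5 - 96/35

The best approximation g ∈ W is the orthogonal projection of f onto W. Writing g = a_0 + a_1 x + a_2 x^2, the coefficients solve the normal equations G · a = b where
  G_{ij} = <φ_i, φ_j> and b_i = <f, φ_i>, with φ_0 = 1, φ_1 = x, φ_2 = x^2.
G =
  [2, 0, 2/3]
  [0, 2/3, 0]
  [2/3, 0, 2/5],
b = (-88/15, -2/15, -72/35).
Solving gives a_0 = -96/35, a_1 = -1/5, a_2 = -4/7, so
  g(x) = -4*x^2/7 - x/5 - 96/35.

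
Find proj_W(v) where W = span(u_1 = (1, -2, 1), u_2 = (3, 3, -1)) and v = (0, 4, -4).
proj_W(v) = (-10/49, 236/49, -106/49)

Set up U = [u_1 | ... | u_2] ∈ R^(3×2). The projector onto W = col(U) is P = U (U^T U)^(-1) U^T.
Compute U^T U =
  [6, -4]
  [-4, 19],
and U^T v = (-12, 16).
Solve U^T U · c = U^T v for the coefficients: c = (-82/49, 24/49). The projection is proj_W(v) = U c.
Check: (v - proj_W(v)) · u_1 = 0  (should be 0).
Check: (v - proj_W(v)) · u_2 = 0  (should be 0).
Result: proj_W(v) = (-10/49, 236/49, -106/49).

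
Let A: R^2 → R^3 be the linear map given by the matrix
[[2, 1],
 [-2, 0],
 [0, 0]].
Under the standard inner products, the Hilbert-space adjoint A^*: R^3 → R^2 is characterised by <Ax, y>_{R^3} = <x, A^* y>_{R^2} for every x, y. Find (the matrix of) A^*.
A^* = A^T =
[[2, -2, 0],
 [1, 0, 0]]

For real matrices with standard dot products, the defining identity <Ax, y> = <x, A^* y> gives (Ax)^T y = x^T (A^*) y, i.e. x^T A^T y = x^T (A^*) y. Since this holds for all x, y, we must have A^* = A^T. Therefore
A^* =
[[2, -2, 0],
 [1, 0, 0]].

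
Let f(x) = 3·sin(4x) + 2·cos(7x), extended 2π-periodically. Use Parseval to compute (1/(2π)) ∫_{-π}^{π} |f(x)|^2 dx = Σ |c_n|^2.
Σ |c_n|^2 = 13/2

Expand |f|^2 and use orthogonality of {sin(nx), cos(mx)} on [-π, π]:
  ∫_{-π}^{π} sin(nx)^2 dx = π, ∫ cos(mx)^2 dx = π, and cross terms integrate to 0.
So ∫_{-π}^{π} f(x)^2 dx = 3^2 · π + 2^2 · π = (9 + 4)π.
Divide by 2π: (9 + 4)/2 = 13/2.
By Parseval, this equals Σ |c_n|^2.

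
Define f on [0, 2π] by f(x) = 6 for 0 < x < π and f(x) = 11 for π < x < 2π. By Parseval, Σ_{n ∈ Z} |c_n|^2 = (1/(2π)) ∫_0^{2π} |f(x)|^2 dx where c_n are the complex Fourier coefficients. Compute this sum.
Σ |c_n|^2 = 157/2

Parseval equates the L^2 energy of f (normalised by 1/(2π)) with the ℓ^2 sum of its Fourier coefficients: (1/(2π)) ∫_0^{2π} |f|^2 = Σ |c_n|^2.
Compute the left side: (1/(2π)) [∫_0^π 6^2 dx + ∫_π^{2π} 11^2 dx] = (1/(2π)) · (36π + 121π) = (36 + 121)/2 = 157/2.
So Σ_{n ∈ Z} |c_n|^2 = 157/2.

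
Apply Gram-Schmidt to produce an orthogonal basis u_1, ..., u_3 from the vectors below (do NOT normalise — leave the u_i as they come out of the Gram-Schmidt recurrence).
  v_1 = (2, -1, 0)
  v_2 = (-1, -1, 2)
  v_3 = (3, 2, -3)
Orthogonal basis:
  u_1 = (2, -1, 0)
  u_2 = (-3/5, -6/5, 2)
  u_3 = (10/29, 20/29, 15/29)

Apply the Gram-Schmidt recurrence
  u_1 = v_1
  u_i = v_i − Σ_{j<i} ((v_i · u_j) / (u_j · u_j)) · u_j.

Step by step this gives:
  u_1 = (2, -1, 0)
  u_2 = (-3/5, -6/5, 2)
  u_3 = (10/29, 20/29, 15/29)

Orthogonality check:
  u_2 · u_1 = 0 (should be 0)
  u_3 · u_1 = 0 (should be 0)
  u_3 · u_2 = 0 (should be 0)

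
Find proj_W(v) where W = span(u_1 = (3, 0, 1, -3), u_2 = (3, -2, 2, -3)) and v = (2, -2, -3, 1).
proj_W(v) = (-3/94, -19/47, 9/47, 3/94)

Set up U = [u_1 | ... | u_2] ∈ R^(4×2). The projector onto W = col(U) is P = U (U^T U)^(-1) U^T.
Compute U^T U =
  [19, 20]
  [20, 26],
and U^T v = (0, 1).
Solve U^T U · c = U^T v for the coefficients: c = (-10/47, 19/94). The projection is proj_W(v) = U c.
Check: (v - proj_W(v)) · u_1 = 0  (should be 0).
Check: (v - proj_W(v)) · u_2 = 0  (should be 0).
Result: proj_W(v) = (-3/94, -19/47, 9/47, 3/94).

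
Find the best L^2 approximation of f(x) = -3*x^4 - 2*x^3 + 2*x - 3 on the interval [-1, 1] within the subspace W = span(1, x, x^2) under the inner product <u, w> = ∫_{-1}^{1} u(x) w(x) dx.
g(x) = -18*x^2/7 + 4*x/5 - 96/35

The best approximation g ∈ W is the orthogonal projection of f onto W. Writing g = a_0 + a_1 x + a_2 x^2, the coefficients solve the normal equations G · a = b where
  G_{ij} = <φ_i, φ_j> and b_i = <f, φ_i>, with φ_0 = 1, φ_1 = x, φ_2 = x^2.
G =
  [2, 0, 2/3]
  [0, 2/3, 0]
  [2/3, 0, 2/5],
b = (-36/5, 8/15, -20/7).
Solving gives a_0 = -96/35, a_1 = 4/5, a_2 = -18/7, so
  g(x) = -18*x^2/7 + 4*x/5 - 96/35.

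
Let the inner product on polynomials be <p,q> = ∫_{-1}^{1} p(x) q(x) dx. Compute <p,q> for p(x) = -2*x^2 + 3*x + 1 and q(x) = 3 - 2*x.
<p,q> = -2

Expand the product: p(x)·q(x) = 4*x^3 - 12*x^2 + 7*x + 3.
∫_{-1}^{1} of each monomial x^k gives [2/(k+1) if k even, 0 if k odd]. Integrating term-by-term (or equivalently evaluating the antiderivative F(x) = x^4 - 4*x^3 + 7*x^2/2 + 3*x at the endpoints):
  F(1) − F(−1) = 7/2 − (11/2) = -2.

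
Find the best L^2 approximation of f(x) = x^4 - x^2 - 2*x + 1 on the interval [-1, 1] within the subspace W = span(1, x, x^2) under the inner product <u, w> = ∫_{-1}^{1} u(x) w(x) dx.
g(x) = -x^2/7 - 2*x + 32/35

The best approximation g ∈ W is the orthogonal projection of f onto W. Writing g = a_0 + a_1 x + a_2 x^2, the coefficients solve the normal equations G · a = b where
  G_{ij} = <φ_i, φ_j> and b_i = <f, φ_i>, with φ_0 = 1, φ_1 = x, φ_2 = x^2.
G =
  [2, 0, 2/3]
  [0, 2/3, 0]
  [2/3, 0, 2/5],
b = (26/15, -4/3, 58/105).
Solving gives a_0 = 32/35, a_1 = -2, a_2 = -1/7, so
  g(x) = -x^2/7 - 2*x + 32/35.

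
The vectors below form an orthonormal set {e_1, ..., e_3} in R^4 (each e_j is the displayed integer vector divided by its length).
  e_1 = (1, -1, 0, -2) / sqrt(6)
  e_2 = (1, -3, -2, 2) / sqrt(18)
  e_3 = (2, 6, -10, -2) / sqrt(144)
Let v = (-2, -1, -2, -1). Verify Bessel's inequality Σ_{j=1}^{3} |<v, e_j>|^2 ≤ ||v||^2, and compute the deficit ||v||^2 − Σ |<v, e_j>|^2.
Σ |<v, e_j>|^2 = 5/3; ||v||^2 = 10; deficit = 25/3

Write each e_j = u_j / sqrt(<u_j, u_j>) where u_j is the displayed integer vector. Then <v, e_j> = <v, u_j> / sqrt(<u_j, u_j>), so |<v, e_j>|^2 = <v, u_j>^2 / <u_j, u_j>.
Coefficients: <v, e_1> = 1/sqrt(6), <v, e_2> = 3/sqrt(18), <v, e_3> = 12/sqrt(144).
Square and sum: Σ |<v, e_j>|^2 = 5/3.
Compute ||v||^2 = v·v = 10.
Deficit = 10 − 5/3 = 25/3 ≥ 0, confirming Bessel's inequality. (The deficit equals ||v − Σ <v,e_j> e_j||^2, the squared distance from v to span{e_j}.)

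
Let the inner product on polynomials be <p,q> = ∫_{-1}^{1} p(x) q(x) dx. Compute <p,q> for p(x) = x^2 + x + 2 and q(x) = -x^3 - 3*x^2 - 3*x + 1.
<p,q> = -44/15

Expand the product: p(x)·q(x) = -x^5 - 4*x^4 - 8*x^3 - 8*x^2 - 5*x + 2.
∫_{-1}^{1} of each monomial x^k gives [2/(k+1) if k even, 0 if k odd]. Integrating term-by-term (or equivalently evaluating the antiderivative F(x) = -x^6/6 - 4*x^5/5 - 2*x^4 - 8*x^3/3 - 5*x^2/2 + 2*x at the endpoints):
  F(1) − F(−1) = -92/15 − (-16/5) = -44/15.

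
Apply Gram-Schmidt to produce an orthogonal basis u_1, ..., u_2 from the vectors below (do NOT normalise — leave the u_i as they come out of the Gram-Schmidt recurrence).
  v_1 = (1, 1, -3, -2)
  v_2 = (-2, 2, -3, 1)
Orthogonal basis:
  u_1 = (1, 1, -3, -2)
  u_2 = (-37/15, 23/15, -8/5, 29/15)

Apply the Gram-Schmidt recurrence
  u_1 = v_1
  u_i = v_i − Σ_{j<i} ((v_i · u_j) / (u_j · u_j)) · u_j.

Step by step this gives:
  u_1 = (1, 1, -3, -2)
  u_2 = (-37/15, 23/15, -8/5, 29/15)

Orthogonality check:
  u_2 · u_1 = 0 (should be 0)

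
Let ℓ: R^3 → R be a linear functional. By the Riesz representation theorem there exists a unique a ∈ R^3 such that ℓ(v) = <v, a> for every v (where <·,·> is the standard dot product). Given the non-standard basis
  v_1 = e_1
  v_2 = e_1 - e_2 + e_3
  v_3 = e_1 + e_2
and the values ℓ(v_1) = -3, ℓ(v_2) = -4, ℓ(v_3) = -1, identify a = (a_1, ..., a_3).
a = (-3, 2, 1)

Write a = (a_1, ..., a_3) in the standard basis. For each basis vector v_i, ℓ(v_i) = <v_i, a> is a linear equation in the a_j's. Collect the n equations into a matrix system V a = ℓ, where row i of V is v_i (expressed in the standard basis). Since V is invertible (lower-triangular with 1s on the diagonal, up to permutation), solve by back-substitution:
  V =
[[1, 0, 0],
 [1, -1, 1],
 [1, 1, 0]]
  V a = (-3, -4, -1)
Solving gives a = (-3, 2, 1).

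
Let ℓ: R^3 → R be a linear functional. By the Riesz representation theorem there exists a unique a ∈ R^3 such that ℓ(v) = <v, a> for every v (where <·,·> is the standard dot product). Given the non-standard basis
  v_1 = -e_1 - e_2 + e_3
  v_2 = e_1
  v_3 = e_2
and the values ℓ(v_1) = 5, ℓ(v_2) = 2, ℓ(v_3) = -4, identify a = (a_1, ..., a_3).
a = (2, -4, 3)

Write a = (a_1, ..., a_3) in the standard basis. For each basis vector v_i, ℓ(v_i) = <v_i, a> is a linear equation in the a_j's. Collect the n equations into a matrix system V a = ℓ, where row i of V is v_i (expressed in the standard basis). Since V is invertible (lower-triangular with 1s on the diagonal, up to permutation), solve by back-substitution:
  V =
[[-1, -1, 1],
 [1, 0, 0],
 [0, 1, 0]]
  V a = (5, 2, -4)
Solving gives a = (2, -4, 3).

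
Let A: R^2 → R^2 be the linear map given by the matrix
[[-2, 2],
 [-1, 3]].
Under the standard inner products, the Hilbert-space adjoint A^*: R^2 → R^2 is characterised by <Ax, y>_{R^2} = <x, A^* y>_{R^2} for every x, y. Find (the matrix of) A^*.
A^* = A^T =
[[-2, -1],
 [2, 3]]

For real matrices with standard dot products, the defining identity <Ax, y> = <x, A^* y> gives (Ax)^T y = x^T (A^*) y, i.e. x^T A^T y = x^T (A^*) y. Since this holds for all x, y, we must have A^* = A^T. Therefore
A^* =
[[-2, -1],
 [2, 3]].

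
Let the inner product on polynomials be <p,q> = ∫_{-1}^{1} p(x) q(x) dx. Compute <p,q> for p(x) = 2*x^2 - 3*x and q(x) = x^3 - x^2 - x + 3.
<p,q> = 4

Expand the product: p(x)·q(x) = 2*x^5 - 5*x^4 + x^3 + 9*x^2 - 9*x.
∫_{-1}^{1} of each monomial x^k gives [2/(k+1) if k even, 0 if k odd]. Integrating term-by-term (or equivalently evaluating the antiderivative F(x) = x^6/3 - x^5 + x^4/4 + 3*x^3 - 9*x^2/2 at the endpoints):
  F(1) − F(−1) = -23/12 − (-71/12) = 4.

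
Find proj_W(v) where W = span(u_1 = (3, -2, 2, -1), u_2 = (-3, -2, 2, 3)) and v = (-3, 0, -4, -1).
proj_W(v) = (-243/113, 262/113, -262/113, 31/113)

Set up U = [u_1 | ... | u_2] ∈ R^(4×2). The projector onto W = col(U) is P = U (U^T U)^(-1) U^T.
Compute U^T U =
  [18, -4]
  [-4, 26],
and U^T v = (-16, -2).
Solve U^T U · c = U^T v for the coefficients: c = (-106/113, -25/113). The projection is proj_W(v) = U c.
Check: (v - proj_W(v)) · u_1 = 0  (should be 0).
Check: (v - proj_W(v)) · u_2 = 0  (should be 0).
Result: proj_W(v) = (-243/113, 262/113, -262/113, 31/113).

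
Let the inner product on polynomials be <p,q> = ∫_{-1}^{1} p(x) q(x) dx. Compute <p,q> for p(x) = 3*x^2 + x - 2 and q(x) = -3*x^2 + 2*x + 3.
<p,q> = -64/15

Expand the product: p(x)·q(x) = -9*x^4 + 3*x^3 + 17*x^2 - x - 6.
∫_{-1}^{1} of each monomial x^k gives [2/(k+1) if k even, 0 if k odd]. Integrating term-by-term (or equivalently evaluating the antiderivative F(x) = -9*x^5/5 + 3*x^4/4 + 17*x^3/3 - x^2/2 - 6*x at the endpoints):
  F(1) − F(−1) = -113/60 − (143/60) = -64/15.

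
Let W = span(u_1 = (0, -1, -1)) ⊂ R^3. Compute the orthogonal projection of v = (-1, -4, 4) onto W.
proj_W(v) = (0, 0, 0)

Set up U = [u_1 | ... | u_1] ∈ R^(3×1). The projector onto W = col(U) is P = U (U^T U)^(-1) U^T.
Compute U^T U =
  [2],
and U^T v = (0).
Solve U^T U · c = U^T v for the coefficients: c = (0). The projection is proj_W(v) = U c.
Check: (v - proj_W(v)) · u_1 = 0  (should be 0).
Result: proj_W(v) = (0, 0, 0).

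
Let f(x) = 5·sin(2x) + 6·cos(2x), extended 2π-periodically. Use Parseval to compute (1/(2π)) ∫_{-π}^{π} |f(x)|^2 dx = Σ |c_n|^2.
Σ |c_n|^2 = 61/2

Expand |f|^2 and use orthogonality of {sin(nx), cos(mx)} on [-π, π]:
  ∫_{-π}^{π} sin(nx)^2 dx = π, ∫ cos(mx)^2 dx = π, and cross terms integrate to 0.
So ∫_{-π}^{π} f(x)^2 dx = 5^2 · π + 6^2 · π = (25 + 36)π.
Divide by 2π: (25 + 36)/2 = 61/2.
By Parseval, this equals Σ |c_n|^2.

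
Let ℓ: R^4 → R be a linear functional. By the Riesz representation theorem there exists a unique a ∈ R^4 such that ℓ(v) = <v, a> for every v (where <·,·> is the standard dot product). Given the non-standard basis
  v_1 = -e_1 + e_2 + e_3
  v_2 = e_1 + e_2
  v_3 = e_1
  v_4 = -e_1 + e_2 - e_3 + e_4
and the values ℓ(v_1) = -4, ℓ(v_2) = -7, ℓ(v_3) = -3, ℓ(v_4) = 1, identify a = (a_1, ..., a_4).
a = (-3, -4, -3, -1)

Write a = (a_1, ..., a_4) in the standard basis. For each basis vector v_i, ℓ(v_i) = <v_i, a> is a linear equation in the a_j's. Collect the n equations into a matrix system V a = ℓ, where row i of V is v_i (expressed in the standard basis). Since V is invertible (lower-triangular with 1s on the diagonal, up to permutation), solve by back-substitution:
  V =
[[-1, 1, 1, 0],
 [1, 1, 0, 0],
 [1, 0, 0, 0],
 [-1, 1, -1, 1]]
  V a = (-4, -7, -3, 1)
Solving gives a = (-3, -4, -3, -1).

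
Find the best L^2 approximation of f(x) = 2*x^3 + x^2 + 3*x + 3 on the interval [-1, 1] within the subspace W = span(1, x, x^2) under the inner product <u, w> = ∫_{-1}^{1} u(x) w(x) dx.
g(x) = x^2 + 21*x/5 + 3

The best approximation g ∈ W is the orthogonal projection of f onto W. Writing g = a_0 + a_1 x + a_2 x^2, the coefficients solve the normal equations G · a = b where
  G_{ij} = <φ_i, φ_j> and b_i = <f, φ_i>, with φ_0 = 1, φ_1 = x, φ_2 = x^2.
G =
  [2, 0, 2/3]
  [0, 2/3, 0]
  [2/3, 0, 2/5],
b = (20/3, 14/5, 12/5).
Solving gives a_0 = 3, a_1 = 21/5, a_2 = 1, so
  g(x) = x^2 + 21*x/5 + 3.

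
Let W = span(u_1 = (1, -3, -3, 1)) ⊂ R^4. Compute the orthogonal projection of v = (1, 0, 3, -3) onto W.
proj_W(v) = (-11/20, 33/20, 33/20, -11/20)

Set up U = [u_1 | ... | u_1] ∈ R^(4×1). The projector onto W = col(U) is P = U (U^T U)^(-1) U^T.
Compute U^T U =
  [20],
and U^T v = (-11).
Solve U^T U · c = U^T v for the coefficients: c = (-11/20). The projection is proj_W(v) = U c.
Check: (v - proj_W(v)) · u_1 = 0  (should be 0).
Result: proj_W(v) = (-11/20, 33/20, 33/20, -11/20).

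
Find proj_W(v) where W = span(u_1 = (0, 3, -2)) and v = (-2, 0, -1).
proj_W(v) = (0, 6/13, -4/13)

Set up U = [u_1 | ... | u_1] ∈ R^(3×1). The projector onto W = col(U) is P = U (U^T U)^(-1) U^T.
Compute U^T U =
  [13],
and U^T v = (2).
Solve U^T U · c = U^T v for the coefficients: c = (2/13). The projection is proj_W(v) = U c.
Check: (v - proj_W(v)) · u_1 = 0  (should be 0).
Result: proj_W(v) = (0, 6/13, -4/13).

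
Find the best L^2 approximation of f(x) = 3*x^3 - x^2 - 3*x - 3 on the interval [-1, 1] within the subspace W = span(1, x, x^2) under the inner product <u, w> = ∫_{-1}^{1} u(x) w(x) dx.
g(x) = -x^2 - 6*x/5 - 3

The best approximation g ∈ W is the orthogonal projection of f onto W. Writing g = a_0 + a_1 x + a_2 x^2, the coefficients solve the normal equations G · a = b where
  G_{ij} = <φ_i, φ_j> and b_i = <f, φ_i>, with φ_0 = 1, φ_1 = x, φ_2 = x^2.
G =
  [2, 0, 2/3]
  [0, 2/3, 0]
  [2/3, 0, 2/5],
b = (-20/3, -4/5, -12/5).
Solving gives a_0 = -3, a_1 = -6/5, a_2 = -1, so
  g(x) = -x^2 - 6*x/5 - 3.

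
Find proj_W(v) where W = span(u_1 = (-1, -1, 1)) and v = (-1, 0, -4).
proj_W(v) = (1, 1, -1)

Set up U = [u_1 | ... | u_1] ∈ R^(3×1). The projector onto W = col(U) is P = U (U^T U)^(-1) U^T.
Compute U^T U =
  [3],
and U^T v = (-3).
Solve U^T U · c = U^T v for the coefficients: c = (-1). The projection is proj_W(v) = U c.
Check: (v - proj_W(v)) · u_1 = 0  (should be 0).
Result: proj_W(v) = (1, 1, -1).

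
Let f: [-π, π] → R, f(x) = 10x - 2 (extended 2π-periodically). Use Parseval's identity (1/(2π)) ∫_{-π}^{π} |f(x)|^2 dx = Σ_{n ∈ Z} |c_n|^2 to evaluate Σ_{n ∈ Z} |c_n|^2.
Σ |c_n|^2 = 100π^2/3 + 4

Expand and integrate term by term over [-π, π]:
  ∫ (10x)^2 dx = 100·(2π^3/3); ∫ 2·10·(-2)·x dx = 0 (odd integrand); ∫ (-2)^2 dx = 4·2π.
So (1/(2π)) ∫_{-π}^{π} (10x - 2)^2 dx = 100π^2/3 + 4 = 100π^2/3 + 4.
Parseval ⇒ Σ |c_n|^2 = 100π^2/3 + 4.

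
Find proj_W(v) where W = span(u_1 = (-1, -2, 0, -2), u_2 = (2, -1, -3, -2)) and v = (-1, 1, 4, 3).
proj_W(v) = (-140/73, 245/146, 483/146, 203/73)

Set up U = [u_1 | ... | u_2] ∈ R^(4×2). The projector onto W = col(U) is P = U (U^T U)^(-1) U^T.
Compute U^T U =
  [9, 4]
  [4, 18],
and U^T v = (-7, -21).
Solve U^T U · c = U^T v for the coefficients: c = (-21/73, -161/146). The projection is proj_W(v) = U c.
Check: (v - proj_W(v)) · u_1 = 0  (should be 0).
Check: (v - proj_W(v)) · u_2 = 0  (should be 0).
Result: proj_W(v) = (-140/73, 245/146, 483/146, 203/73).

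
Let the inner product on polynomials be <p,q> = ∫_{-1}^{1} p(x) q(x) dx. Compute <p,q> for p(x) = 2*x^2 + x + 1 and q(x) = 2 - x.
<p,q> = 6

Expand the product: p(x)·q(x) = -2*x^3 + 3*x^2 + x + 2.
∫_{-1}^{1} of each monomial x^k gives [2/(k+1) if k even, 0 if k odd]. Integrating term-by-term (or equivalently evaluating the antiderivative F(x) = -x^4/2 + x^3 + x^2/2 + 2*x at the endpoints):
  F(1) − F(−1) = 3 − (-3) = 6.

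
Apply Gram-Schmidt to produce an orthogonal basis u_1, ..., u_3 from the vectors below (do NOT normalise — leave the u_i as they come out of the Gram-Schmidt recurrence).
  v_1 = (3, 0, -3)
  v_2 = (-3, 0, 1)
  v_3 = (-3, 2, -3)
Orthogonal basis:
  u_1 = (3, 0, -3)
  u_2 = (-1, 0, -1)
  u_3 = (0, 2, 0)

Apply the Gram-Schmidt recurrence
  u_1 = v_1
  u_i = v_i − Σ_{j<i} ((v_i · u_j) / (u_j · u_j)) · u_j.

Step by step this gives:
  u_1 = (3, 0, -3)
  u_2 = (-1, 0, -1)
  u_3 = (0, 2, 0)

Orthogonality check:
  u_2 · u_1 = 0 (should be 0)
  u_3 · u_1 = 0 (should be 0)
  u_3 · u_2 = 0 (should be 0)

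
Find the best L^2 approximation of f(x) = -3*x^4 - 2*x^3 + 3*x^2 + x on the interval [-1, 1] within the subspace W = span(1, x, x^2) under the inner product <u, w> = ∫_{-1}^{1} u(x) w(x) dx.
g(x) = 3*x^2/7 - x/5 + 9/35

The best approximation g ∈ W is the orthogonal projection of f onto W. Writing g = a_0 + a_1 x + a_2 x^2, the coefficients solve the normal equations G · a = b where
  G_{ij} = <φ_i, φ_j> and b_i = <f, φ_i>, with φ_0 = 1, φ_1 = x, φ_2 = x^2.
G =
  [2, 0, 2/3]
  [0, 2/3, 0]
  [2/3, 0, 2/5],
b = (4/5, -2/15, 12/35).
Solving gives a_0 = 9/35, a_1 = -1/5, a_2 = 3/7, so
  g(x) = 3*x^2/7 - x/5 + 9/35.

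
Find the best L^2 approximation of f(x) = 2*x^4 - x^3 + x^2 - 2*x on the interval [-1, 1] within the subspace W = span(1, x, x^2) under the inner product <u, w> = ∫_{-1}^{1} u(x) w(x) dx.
g(x) = 19*x^2/7 - 13*x/5 - 6/35

The best approximation g ∈ W is the orthogonal projection of f onto W. Writing g = a_0 + a_1 x + a_2 x^2, the coefficients solve the normal equations G · a = b where
  G_{ij} = <φ_i, φ_j> and b_i = <f, φ_i>, with φ_0 = 1, φ_1 = x, φ_2 = x^2.
G =
  [2, 0, 2/3]
  [0, 2/3, 0]
  [2/3, 0, 2/5],
b = (22/15, -26/15, 34/35).
Solving gives a_0 = -6/35, a_1 = -13/5, a_2 = 19/7, so
  g(x) = 19*x^2/7 - 13*x/5 - 6/35.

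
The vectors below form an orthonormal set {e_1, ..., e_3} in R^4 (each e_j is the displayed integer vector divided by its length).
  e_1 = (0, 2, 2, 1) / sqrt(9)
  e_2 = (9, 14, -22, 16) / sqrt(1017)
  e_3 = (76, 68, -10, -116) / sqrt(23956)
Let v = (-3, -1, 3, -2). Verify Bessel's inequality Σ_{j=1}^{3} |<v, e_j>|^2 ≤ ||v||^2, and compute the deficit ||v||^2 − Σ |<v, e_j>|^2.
Σ |<v, e_j>|^2 = 1050/53; ||v||^2 = 23; deficit = 169/53

Write each e_j = u_j / sqrt(<u_j, u_j>) where u_j is the displayed integer vector. Then <v, e_j> = <v, u_j> / sqrt(<u_j, u_j>), so |<v, e_j>|^2 = <v, u_j>^2 / <u_j, u_j>.
Coefficients: <v, e_1> = 2/sqrt(9), <v, e_2> = -139/sqrt(1017), <v, e_3> = -94/sqrt(23956).
Square and sum: Σ |<v, e_j>|^2 = 1050/53.
Compute ||v||^2 = v·v = 23.
Deficit = 23 − 1050/53 = 169/53 ≥ 0, confirming Bessel's inequality. (The deficit equals ||v − Σ <v,e_j> e_j||^2, the squared distance from v to span{e_j}.)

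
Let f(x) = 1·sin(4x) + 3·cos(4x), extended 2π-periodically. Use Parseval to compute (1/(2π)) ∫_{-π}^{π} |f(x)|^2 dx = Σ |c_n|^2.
Σ |c_n|^2 = 5

Expand |f|^2 and use orthogonality of {sin(nx), cos(mx)} on [-π, π]:
  ∫_{-π}^{π} sin(nx)^2 dx = π, ∫ cos(mx)^2 dx = π, and cross terms integrate to 0.
So ∫_{-π}^{π} f(x)^2 dx = 1^2 · π + 3^2 · π = (1 + 9)π.
Divide by 2π: (1 + 9)/2 = 5.
By Parseval, this equals Σ |c_n|^2.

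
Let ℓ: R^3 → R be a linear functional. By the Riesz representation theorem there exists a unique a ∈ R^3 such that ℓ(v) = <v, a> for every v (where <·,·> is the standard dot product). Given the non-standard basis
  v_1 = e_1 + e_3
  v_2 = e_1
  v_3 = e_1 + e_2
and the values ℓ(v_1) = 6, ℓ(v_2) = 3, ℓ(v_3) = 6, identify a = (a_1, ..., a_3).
a = (3, 3, 3)

Write a = (a_1, ..., a_3) in the standard basis. For each basis vector v_i, ℓ(v_i) = <v_i, a> is a linear equation in the a_j's. Collect the n equations into a matrix system V a = ℓ, where row i of V is v_i (expressed in the standard basis). Since V is invertible (lower-triangular with 1s on the diagonal, up to permutation), solve by back-substitution:
  V =
[[1, 0, 1],
 [1, 0, 0],
 [1, 1, 0]]
  V a = (6, 3, 6)
Solving gives a = (3, 3, 3).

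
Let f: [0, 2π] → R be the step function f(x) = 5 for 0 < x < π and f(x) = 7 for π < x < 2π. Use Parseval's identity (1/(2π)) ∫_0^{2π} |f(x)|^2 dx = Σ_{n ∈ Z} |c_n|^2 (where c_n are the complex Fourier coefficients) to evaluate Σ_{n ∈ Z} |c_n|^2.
Σ |c_n|^2 = 37

Parseval equates the L^2 energy of f (normalised by 1/(2π)) with the ℓ^2 sum of its Fourier coefficients: (1/(2π)) ∫_0^{2π} |f|^2 = Σ |c_n|^2.
Compute the left side: (1/(2π)) [∫_0^π 5^2 dx + ∫_π^{2π} 7^2 dx] = (1/(2π)) · (25π + 49π) = (25 + 49)/2 = 37.
So Σ_{n ∈ Z} |c_n|^2 = 37.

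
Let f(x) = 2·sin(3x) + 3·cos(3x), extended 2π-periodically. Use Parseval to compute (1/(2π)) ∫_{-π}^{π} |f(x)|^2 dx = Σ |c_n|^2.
Σ |c_n|^2 = 13/2

Expand |f|^2 and use orthogonality of {sin(nx), cos(mx)} on [-π, π]:
  ∫_{-π}^{π} sin(nx)^2 dx = π, ∫ cos(mx)^2 dx = π, and cross terms integrate to 0.
So ∫_{-π}^{π} f(x)^2 dx = 2^2 · π + 3^2 · π = (4 + 9)π.
Divide by 2π: (4 + 9)/2 = 13/2.
By Parseval, this equals Σ |c_n|^2.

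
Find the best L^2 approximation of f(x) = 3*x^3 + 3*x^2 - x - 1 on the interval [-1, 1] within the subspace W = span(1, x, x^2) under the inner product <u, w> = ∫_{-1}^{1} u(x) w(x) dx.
g(x) = 3*x^2 + 4*x/5 - 1

The best approximation g ∈ W is the orthogonal projection of f onto W. Writing g = a_0 + a_1 x + a_2 x^2, the coefficients solve the normal equations G · a = b where
  G_{ij} = <φ_i, φ_j> and b_i = <f, φ_i>, with φ_0 = 1, φ_1 = x, φ_2 = x^2.
G =
  [2, 0, 2/3]
  [0, 2/3, 0]
  [2/3, 0, 2/5],
b = (0, 8/15, 8/15).
Solving gives a_0 = -1, a_1 = 4/5, a_2 = 3, so
  g(x) = 3*x^2 + 4*x/5 - 1.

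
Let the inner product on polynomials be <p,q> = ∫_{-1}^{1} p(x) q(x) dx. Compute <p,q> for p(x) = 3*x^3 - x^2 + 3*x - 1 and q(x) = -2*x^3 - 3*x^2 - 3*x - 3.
<p,q> = -88/35

Expand the product: p(x)·q(x) = -6*x^6 - 7*x^5 - 12*x^4 - 13*x^3 - 3*x^2 - 6*x + 3.
∫_{-1}^{1} of each monomial x^k gives [2/(k+1) if k even, 0 if k odd]. Integrating term-by-term (or equivalently evaluating the antiderivative F(x) = -6*x^7/7 - 7*x^6/6 - 12*x^5/5 - 13*x^4/4 - x^3 - 3*x^2 + 3*x at the endpoints):
  F(1) − F(−1) = -3643/420 − (-2587/420) = -88/35.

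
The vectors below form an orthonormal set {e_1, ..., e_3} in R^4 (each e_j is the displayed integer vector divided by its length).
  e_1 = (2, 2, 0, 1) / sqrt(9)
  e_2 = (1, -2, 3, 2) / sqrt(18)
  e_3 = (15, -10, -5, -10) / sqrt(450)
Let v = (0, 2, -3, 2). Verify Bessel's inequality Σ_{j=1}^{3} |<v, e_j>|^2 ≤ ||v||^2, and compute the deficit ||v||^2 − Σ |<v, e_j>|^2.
Σ |<v, e_j>|^2 = 89/9; ||v||^2 = 17; deficit = 64/9

Write each e_j = u_j / sqrt(<u_j, u_j>) where u_j is the displayed integer vector. Then <v, e_j> = <v, u_j> / sqrt(<u_j, u_j>), so |<v, e_j>|^2 = <v, u_j>^2 / <u_j, u_j>.
Coefficients: <v, e_1> = 6/sqrt(9), <v, e_2> = -9/sqrt(18), <v, e_3> = -25/sqrt(450).
Square and sum: Σ |<v, e_j>|^2 = 89/9.
Compute ||v||^2 = v·v = 17.
Deficit = 17 − 89/9 = 64/9 ≥ 0, confirming Bessel's inequality. (The deficit equals ||v − Σ <v,e_j> e_j||^2, the squared distance from v to span{e_j}.)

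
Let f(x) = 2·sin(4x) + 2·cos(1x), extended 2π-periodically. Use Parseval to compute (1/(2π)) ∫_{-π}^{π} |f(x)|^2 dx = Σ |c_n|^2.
Σ |c_n|^2 = 4

Expand |f|^2 and use orthogonality of {sin(nx), cos(mx)} on [-π, π]:
  ∫_{-π}^{π} sin(nx)^2 dx = π, ∫ cos(mx)^2 dx = π, and cross terms integrate to 0.
So ∫_{-π}^{π} f(x)^2 dx = 2^2 · π + 2^2 · π = (4 + 4)π.
Divide by 2π: (4 + 4)/2 = 4.
By Parseval, this equals Σ |c_n|^2.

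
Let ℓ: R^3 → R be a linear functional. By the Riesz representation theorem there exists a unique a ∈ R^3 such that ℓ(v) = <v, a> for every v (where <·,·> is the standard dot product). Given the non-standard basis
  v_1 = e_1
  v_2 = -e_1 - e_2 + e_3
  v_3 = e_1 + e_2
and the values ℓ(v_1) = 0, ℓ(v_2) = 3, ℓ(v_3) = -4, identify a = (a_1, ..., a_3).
a = (0, -4, -1)

Write a = (a_1, ..., a_3) in the standard basis. For each basis vector v_i, ℓ(v_i) = <v_i, a> is a linear equation in the a_j's. Collect the n equations into a matrix system V a = ℓ, where row i of V is v_i (expressed in the standard basis). Since V is invertible (lower-triangular with 1s on the diagonal, up to permutation), solve by back-substitution:
  V =
[[1, 0, 0],
 [-1, -1, 1],
 [1, 1, 0]]
  V a = (0, 3, -4)
Solving gives a = (0, -4, -1).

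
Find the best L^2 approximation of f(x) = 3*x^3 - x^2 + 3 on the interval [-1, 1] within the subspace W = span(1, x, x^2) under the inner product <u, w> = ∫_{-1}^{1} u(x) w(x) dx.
g(x) = -x^2 + 9*x/5 + 3

The best approximation g ∈ W is the orthogonal projection of f onto W. Writing g = a_0 + a_1 x + a_2 x^2, the coefficients solve the normal equations G · a = b where
  G_{ij} = <φ_i, φ_j> and b_i = <f, φ_i>, with φ_0 = 1, φ_1 = x, φ_2 = x^2.
G =
  [2, 0, 2/3]
  [0, 2/3, 0]
  [2/3, 0, 2/5],
b = (16/3, 6/5, 8/5).
Solving gives a_0 = 3, a_1 = 9/5, a_2 = -1, so
  g(x) = -x^2 + 9*x/5 + 3.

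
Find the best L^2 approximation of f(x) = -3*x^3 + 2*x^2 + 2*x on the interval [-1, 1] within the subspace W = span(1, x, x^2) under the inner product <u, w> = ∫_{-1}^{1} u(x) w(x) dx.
g(x) = 2*x^2 + x/5

The best approximation g ∈ W is the orthogonal projection of f onto W. Writing g = a_0 + a_1 x + a_2 x^2, the coefficients solve the normal equations G · a = b where
  G_{ij} = <φ_i, φ_j> and b_i = <f, φ_i>, with φ_0 = 1, φ_1 = x, φ_2 = x^2.
G =
  [2, 0, 2/3]
  [0, 2/3, 0]
  [2/3, 0, 2/5],
b = (4/3, 2/15, 4/5).
Solving gives a_0 = 0, a_1 = 1/5, a_2 = 2, so
  g(x) = 2*x^2 + x/5.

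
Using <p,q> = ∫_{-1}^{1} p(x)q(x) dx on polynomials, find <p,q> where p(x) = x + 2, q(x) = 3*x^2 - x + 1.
<p,q> = 22/3

Expand the product: p(x)·q(x) = 3*x^3 + 5*x^2 - x + 2.
∫_{-1}^{1} of each monomial x^k gives [2/(k+1) if k even, 0 if k odd]. Integrating term-by-term (or equivalently evaluating the antiderivative F(x) = 3*x^4/4 + 5*x^3/3 - x^2/2 + 2*x at the endpoints):
  F(1) − F(−1) = 47/12 − (-41/12) = 22/3.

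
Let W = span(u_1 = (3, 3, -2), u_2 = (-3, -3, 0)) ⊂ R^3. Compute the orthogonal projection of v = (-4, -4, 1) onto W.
proj_W(v) = (-4, -4, 1)

Set up U = [u_1 | ... | u_2] ∈ R^(3×2). The projector onto W = col(U) is P = U (U^T U)^(-1) U^T.
Compute U^T U =
  [22, -18]
  [-18, 18],
and U^T v = (-26, 24).
Solve U^T U · c = U^T v for the coefficients: c = (-1/2, 5/6). The projection is proj_W(v) = U c.
Check: (v - proj_W(v)) · u_1 = 0  (should be 0).
Check: (v - proj_W(v)) · u_2 = 0  (should be 0).
Result: proj_W(v) = (-4, -4, 1).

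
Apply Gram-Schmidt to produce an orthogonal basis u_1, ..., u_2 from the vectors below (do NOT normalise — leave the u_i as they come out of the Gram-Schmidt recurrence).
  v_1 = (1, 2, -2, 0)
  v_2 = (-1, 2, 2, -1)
Orthogonal basis:
  u_1 = (1, 2, -2, 0)
  u_2 = (-8/9, 20/9, 16/9, -1)

Apply the Gram-Schmidt recurrence
  u_1 = v_1
  u_i = v_i − Σ_{j<i} ((v_i · u_j) / (u_j · u_j)) · u_j.

Step by step this gives:
  u_1 = (1, 2, -2, 0)
  u_2 = (-8/9, 20/9, 16/9, -1)

Orthogonality check:
  u_2 · u_1 = 0 (should be 0)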